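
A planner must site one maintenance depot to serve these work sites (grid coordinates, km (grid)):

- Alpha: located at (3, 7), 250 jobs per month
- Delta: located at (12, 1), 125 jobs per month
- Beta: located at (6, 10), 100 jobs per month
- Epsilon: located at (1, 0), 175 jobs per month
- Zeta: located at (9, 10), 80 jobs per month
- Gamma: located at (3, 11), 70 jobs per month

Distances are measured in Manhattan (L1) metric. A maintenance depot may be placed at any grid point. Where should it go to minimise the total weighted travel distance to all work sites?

(3, 7)

Manhattan distance separates: Σwᵢ(|x−xᵢ|+|y−yᵢ|) = Σwᵢ|x−xᵢ| + Σwᵢ|y−yᵢ|, so x and y are optimised independently as 1-D weighted medians.
Total weight W = 800; half = 400.
x-coordinate, sorted with cumulative weight:
  x=1 (Epsilon, w=175) cum 175
  x=3 (Alpha, w=250) cum 425  ← median
  x=3 (Gamma, w=70) cum 495
  x=6 (Beta, w=100) cum 595
  x=9 (Zeta, w=80) cum 675
  x=12 (Delta, w=125) cum 800
⇒ x* = 3
y-coordinate, sorted with cumulative weight:
  y=0 (Epsilon, w=175) cum 175
  y=1 (Delta, w=125) cum 300
  y=7 (Alpha, w=250) cum 550  ← median
  y=10 (Beta, w=100) cum 650
  y=10 (Zeta, w=80) cum 730
  y=11 (Gamma, w=70) cum 800
⇒ y* = 7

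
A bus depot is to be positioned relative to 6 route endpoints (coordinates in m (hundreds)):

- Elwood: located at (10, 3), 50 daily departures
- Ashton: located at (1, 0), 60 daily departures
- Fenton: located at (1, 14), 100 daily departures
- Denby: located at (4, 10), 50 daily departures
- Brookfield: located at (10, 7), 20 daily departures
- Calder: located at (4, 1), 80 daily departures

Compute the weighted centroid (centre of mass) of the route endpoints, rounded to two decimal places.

(3.83, 6.31)

The minimiser of Σwᵢ‖p−pᵢ‖² is the weighted centroid p* = (Σwᵢpᵢ)/(Σwᵢ).
Σwᵢ = 360.
Σwᵢxᵢ = 50·10 + 60·1 + 100·1 + 50·4 + 20·10 + 80·4 = 1380.
Σwᵢyᵢ = 50·3 + 60·0 + 100·14 + 50·10 + 20·7 + 80·1 = 2270.
x* = 1380/360 = 3.83, y* = 2270/360 = 6.31.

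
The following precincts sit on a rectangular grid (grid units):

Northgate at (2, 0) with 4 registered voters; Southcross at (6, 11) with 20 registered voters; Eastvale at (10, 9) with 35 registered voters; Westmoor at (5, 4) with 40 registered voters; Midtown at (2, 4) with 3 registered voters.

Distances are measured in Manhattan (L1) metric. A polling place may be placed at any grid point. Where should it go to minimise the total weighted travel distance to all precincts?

Manhattan distance separates: Σwᵢ(|x−xᵢ|+|y−yᵢ|) = Σwᵢ|x−xᵢ| + Σwᵢ|y−yᵢ|, so x and y are optimised independently as 1-D weighted medians.
Total weight W = 102; half = 51.
x-coordinate, sorted with cumulative weight:
  x=2 (Northgate, w=4) cum 4
  x=2 (Midtown, w=3) cum 7
  x=5 (Westmoor, w=40) cum 47
  x=6 (Southcross, w=20) cum 67  ← median
  x=10 (Eastvale, w=35) cum 102
⇒ x* = 6
y-coordinate, sorted with cumulative weight:
  y=0 (Northgate, w=4) cum 4
  y=4 (Westmoor, w=40) cum 44
  y=4 (Midtown, w=3) cum 47
  y=9 (Eastvale, w=35) cum 82  ← median
  y=11 (Southcross, w=20) cum 102
⇒ y* = 9

(6, 9)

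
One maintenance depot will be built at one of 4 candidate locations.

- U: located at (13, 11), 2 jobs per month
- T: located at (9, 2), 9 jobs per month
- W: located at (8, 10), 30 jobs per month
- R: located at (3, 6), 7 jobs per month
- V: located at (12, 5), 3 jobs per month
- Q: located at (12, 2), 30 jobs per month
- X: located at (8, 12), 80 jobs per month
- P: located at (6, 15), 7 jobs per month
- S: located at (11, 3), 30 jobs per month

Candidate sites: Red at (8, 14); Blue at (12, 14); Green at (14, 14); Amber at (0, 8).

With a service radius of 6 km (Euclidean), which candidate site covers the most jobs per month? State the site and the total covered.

Coverage radius r = 6 km; a point is covered iff (Δx)²+(Δy)² ≤ 6² = 36.
  Red (8, 14): covers {U, W, X, P} → 119
  Blue (12, 14): covers {U, W, X} → 112
  Green (14, 14): covers {U} → 2
  Amber (0, 8): covers {R} → 7
Maximum coverage at Red: 119 jobs per month.

Red, covering 119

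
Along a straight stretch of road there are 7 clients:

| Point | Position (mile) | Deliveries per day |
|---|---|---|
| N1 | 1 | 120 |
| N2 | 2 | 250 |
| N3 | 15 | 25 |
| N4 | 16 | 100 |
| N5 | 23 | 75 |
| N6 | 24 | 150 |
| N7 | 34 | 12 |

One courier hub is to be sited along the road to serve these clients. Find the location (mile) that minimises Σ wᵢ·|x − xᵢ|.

x = 2

For a sum of weighted absolute distances on a line, the optimum is the weighted median (not the mean). Total weight W = 732; half-weight = 366.
Sort by position and accumulate weight:
  mile 1 (N1, w=120) → cum 120
  mile 2 (N2, w=250) → cum 370  ≥ 366 → median here
  mile 15 (N3, w=25) → cum 395
  mile 16 (N4, w=100) → cum 495
  mile 23 (N5, w=75) → cum 570
  mile 24 (N6, w=150) → cum 720
  mile 34 (N7, w=12) → cum 732
Optimal location: mile 2.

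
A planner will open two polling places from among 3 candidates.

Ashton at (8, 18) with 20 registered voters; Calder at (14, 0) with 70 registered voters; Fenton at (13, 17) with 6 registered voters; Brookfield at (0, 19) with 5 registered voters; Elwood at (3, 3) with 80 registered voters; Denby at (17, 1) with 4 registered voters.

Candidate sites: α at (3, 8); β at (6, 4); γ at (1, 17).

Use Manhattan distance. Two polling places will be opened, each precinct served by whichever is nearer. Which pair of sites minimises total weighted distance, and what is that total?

{β, γ}, total 1463

Evaluate every pair (each demand assigned to the nearer of the two):
  {β, γ}: total = 1463
  {α, β}: total = 1700
  {α, γ}: total = 2061
Best pair: {β, γ} with total 1463.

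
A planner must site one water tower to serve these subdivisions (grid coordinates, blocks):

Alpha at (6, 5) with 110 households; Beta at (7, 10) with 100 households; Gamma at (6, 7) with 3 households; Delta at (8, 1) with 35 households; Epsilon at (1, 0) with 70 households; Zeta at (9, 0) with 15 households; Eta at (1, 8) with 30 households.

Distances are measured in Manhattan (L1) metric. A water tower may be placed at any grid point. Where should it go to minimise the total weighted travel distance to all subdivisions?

Manhattan distance separates: Σwᵢ(|x−xᵢ|+|y−yᵢ|) = Σwᵢ|x−xᵢ| + Σwᵢ|y−yᵢ|, so x and y are optimised independently as 1-D weighted medians.
Total weight W = 363; half = 181.5.
x-coordinate, sorted with cumulative weight:
  x=1 (Epsilon, w=70) cum 70
  x=1 (Eta, w=30) cum 100
  x=6 (Alpha, w=110) cum 210  ← median
  x=6 (Gamma, w=3) cum 213
  x=7 (Beta, w=100) cum 313
  x=8 (Delta, w=35) cum 348
  x=9 (Zeta, w=15) cum 363
⇒ x* = 6
y-coordinate, sorted with cumulative weight:
  y=0 (Epsilon, w=70) cum 70
  y=0 (Zeta, w=15) cum 85
  y=1 (Delta, w=35) cum 120
  y=5 (Alpha, w=110) cum 230  ← median
  y=7 (Gamma, w=3) cum 233
  y=8 (Eta, w=30) cum 263
  y=10 (Beta, w=100) cum 363
⇒ y* = 5

(6, 5)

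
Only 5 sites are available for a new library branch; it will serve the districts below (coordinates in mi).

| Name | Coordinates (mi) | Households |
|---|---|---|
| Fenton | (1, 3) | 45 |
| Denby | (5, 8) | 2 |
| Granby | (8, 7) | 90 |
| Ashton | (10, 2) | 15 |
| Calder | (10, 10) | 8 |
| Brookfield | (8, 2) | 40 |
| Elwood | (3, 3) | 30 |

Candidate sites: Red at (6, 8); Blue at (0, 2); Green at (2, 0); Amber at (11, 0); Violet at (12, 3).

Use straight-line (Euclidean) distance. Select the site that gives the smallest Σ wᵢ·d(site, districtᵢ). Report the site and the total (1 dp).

Total weighted distance at each candidate:
  Red (6, 8): total = 1093.3
  Blue (0, 2): total = 1595.6
  Green (2, 0): total = 1563.1
  Amber (11, 0): total = 1689.7
  Violet (12, 3): total = 1548.0
Minimum is at Red with total 1093.3 mi.

Red, total 1093.3 mi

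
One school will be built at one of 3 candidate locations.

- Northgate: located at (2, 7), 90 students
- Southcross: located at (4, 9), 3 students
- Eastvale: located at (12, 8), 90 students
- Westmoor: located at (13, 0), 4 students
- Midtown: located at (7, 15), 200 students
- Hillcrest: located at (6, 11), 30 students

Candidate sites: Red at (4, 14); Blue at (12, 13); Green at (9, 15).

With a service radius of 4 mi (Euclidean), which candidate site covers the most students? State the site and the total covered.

Red, covering 230

Coverage radius r = 4 mi; a point is covered iff (Δx)²+(Δy)² ≤ 4² = 16.
  Red (4, 14): covers {Midtown, Hillcrest} → 230
  Blue (12, 13): covers {none} → 0
  Green (9, 15): covers {Midtown} → 200
Maximum coverage at Red: 230 students.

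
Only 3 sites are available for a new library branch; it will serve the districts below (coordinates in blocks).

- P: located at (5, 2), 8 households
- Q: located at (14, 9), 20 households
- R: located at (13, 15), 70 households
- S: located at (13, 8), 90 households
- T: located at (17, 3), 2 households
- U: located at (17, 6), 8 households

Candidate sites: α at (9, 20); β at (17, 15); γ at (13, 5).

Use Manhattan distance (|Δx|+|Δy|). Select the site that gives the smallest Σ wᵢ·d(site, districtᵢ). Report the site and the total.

γ, total 1210 blocks

Total weighted distance at each candidate:
  α (9, 20): total = 2792
  β (17, 15): total = 1746
  γ (13, 5): total = 1210
Minimum is at γ with total 1210 blocks.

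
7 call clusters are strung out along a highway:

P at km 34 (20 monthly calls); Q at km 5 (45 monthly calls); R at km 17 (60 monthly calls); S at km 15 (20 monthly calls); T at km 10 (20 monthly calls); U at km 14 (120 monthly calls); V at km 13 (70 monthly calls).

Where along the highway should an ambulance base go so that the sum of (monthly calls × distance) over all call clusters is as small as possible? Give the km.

x = 14

For a sum of weighted absolute distances on a line, the optimum is the weighted median (not the mean). Total weight W = 355; half-weight = 177.5.
Sort by position and accumulate weight:
  km 5 (Q, w=45) → cum 45
  km 10 (T, w=20) → cum 65
  km 13 (V, w=70) → cum 135
  km 14 (U, w=120) → cum 255  ≥ 177.5 → median here
  km 15 (S, w=20) → cum 275
  km 17 (R, w=60) → cum 335
  km 34 (P, w=20) → cum 355
Optimal location: km 14.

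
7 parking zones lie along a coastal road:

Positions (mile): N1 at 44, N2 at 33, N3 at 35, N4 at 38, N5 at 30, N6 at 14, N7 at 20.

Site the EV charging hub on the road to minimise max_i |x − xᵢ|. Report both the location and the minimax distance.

The 1-center on a line is the midpoint of the two extreme points: leftmost at 14, rightmost at 44.
Optimal location = (14 + 44)/2 = 29; maximum distance = (44 − 14)/2 = 15.

location 29, max distance 15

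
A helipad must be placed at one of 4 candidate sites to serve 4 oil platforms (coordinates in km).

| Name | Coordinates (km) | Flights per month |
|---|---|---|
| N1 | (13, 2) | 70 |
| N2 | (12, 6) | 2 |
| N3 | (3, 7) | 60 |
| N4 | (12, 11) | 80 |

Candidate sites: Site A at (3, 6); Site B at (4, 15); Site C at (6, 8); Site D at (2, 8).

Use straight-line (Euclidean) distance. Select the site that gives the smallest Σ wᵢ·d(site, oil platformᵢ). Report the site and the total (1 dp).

Site C, total 1384.4 km

Total weighted distance at each candidate:
  Site A (3, 6): total = 1655.6
  Site B (4, 15): total = 2330.2
  Site C (6, 8): total = 1384.4
  Site D (2, 8): total = 1817.6
Minimum is at Site C with total 1384.4 km.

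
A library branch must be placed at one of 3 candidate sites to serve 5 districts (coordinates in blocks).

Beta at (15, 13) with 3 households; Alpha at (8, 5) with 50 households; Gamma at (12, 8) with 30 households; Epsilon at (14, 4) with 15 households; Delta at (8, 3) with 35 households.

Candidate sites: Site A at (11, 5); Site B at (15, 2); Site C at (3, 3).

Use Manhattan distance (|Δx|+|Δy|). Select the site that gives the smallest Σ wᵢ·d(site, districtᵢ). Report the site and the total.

Total weighted distance at each candidate:
  Site A (11, 5): total = 541
  Site B (15, 2): total = 1128
  Site C (3, 3): total = 1191
Minimum is at Site A with total 541 blocks.

Site A, total 541 blocks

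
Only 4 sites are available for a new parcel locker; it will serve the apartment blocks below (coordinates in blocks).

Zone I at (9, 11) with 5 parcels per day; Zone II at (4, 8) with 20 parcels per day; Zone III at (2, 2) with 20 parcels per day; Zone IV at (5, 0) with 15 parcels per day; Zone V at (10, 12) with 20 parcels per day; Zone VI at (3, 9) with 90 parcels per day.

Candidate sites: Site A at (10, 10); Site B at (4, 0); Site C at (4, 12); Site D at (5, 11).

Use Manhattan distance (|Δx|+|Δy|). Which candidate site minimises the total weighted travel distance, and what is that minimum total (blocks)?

Total weighted distance at each candidate:
  Site A (10, 10): total = 1475
  Site B (4, 0): total = 1595
  Site C (4, 12): total = 1025
  Site D (5, 11): total = 985
Minimum is at Site D with total 985 blocks.

Site D, total 985 blocks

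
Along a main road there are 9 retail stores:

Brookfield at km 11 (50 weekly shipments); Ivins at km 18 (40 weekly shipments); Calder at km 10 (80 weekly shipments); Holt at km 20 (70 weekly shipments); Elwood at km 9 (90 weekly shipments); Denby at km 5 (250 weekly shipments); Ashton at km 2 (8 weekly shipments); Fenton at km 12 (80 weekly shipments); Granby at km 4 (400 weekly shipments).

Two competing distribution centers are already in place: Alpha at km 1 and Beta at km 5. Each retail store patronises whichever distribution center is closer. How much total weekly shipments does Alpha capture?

8

The indifferent point is the midpoint (1+5)/2 = 3; retail stores left of it (closer to Alpha at 1) go to Alpha, those right go to Beta.
  Ashton at 2 (w=8) → Alpha
  Granby at 4 (w=400) → Beta
  Denby at 5 (w=250) → Beta
  Elwood at 9 (w=90) → Beta
  Calder at 10 (w=80) → Beta
  Brookfield at 11 (w=50) → Beta
  Fenton at 12 (w=80) → Beta
  Ivins at 18 (w=40) → Beta
  Holt at 20 (w=70) → Beta
Alpha captures 8; Beta captures 1060.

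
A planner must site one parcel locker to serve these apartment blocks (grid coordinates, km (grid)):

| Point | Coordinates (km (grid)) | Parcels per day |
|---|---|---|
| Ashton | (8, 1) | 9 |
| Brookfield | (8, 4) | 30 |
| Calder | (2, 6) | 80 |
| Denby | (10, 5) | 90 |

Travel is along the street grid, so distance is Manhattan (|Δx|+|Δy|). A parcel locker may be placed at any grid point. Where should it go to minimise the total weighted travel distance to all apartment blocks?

Manhattan distance separates: Σwᵢ(|x−xᵢ|+|y−yᵢ|) = Σwᵢ|x−xᵢ| + Σwᵢ|y−yᵢ|, so x and y are optimised independently as 1-D weighted medians.
Total weight W = 209; half = 104.5.
x-coordinate, sorted with cumulative weight:
  x=2 (Calder, w=80) cum 80
  x=8 (Ashton, w=9) cum 89
  x=8 (Brookfield, w=30) cum 119  ← median
  x=10 (Denby, w=90) cum 209
⇒ x* = 8
y-coordinate, sorted with cumulative weight:
  y=1 (Ashton, w=9) cum 9
  y=4 (Brookfield, w=30) cum 39
  y=5 (Denby, w=90) cum 129  ← median
  y=6 (Calder, w=80) cum 209
⇒ y* = 5

(8, 5)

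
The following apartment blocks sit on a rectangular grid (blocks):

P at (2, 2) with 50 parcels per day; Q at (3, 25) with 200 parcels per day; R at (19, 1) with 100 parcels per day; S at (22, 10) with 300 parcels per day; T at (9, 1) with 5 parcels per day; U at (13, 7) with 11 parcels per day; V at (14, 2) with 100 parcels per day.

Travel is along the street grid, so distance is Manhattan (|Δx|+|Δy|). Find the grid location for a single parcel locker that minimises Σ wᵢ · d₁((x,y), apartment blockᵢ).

Manhattan distance separates: Σwᵢ(|x−xᵢ|+|y−yᵢ|) = Σwᵢ|x−xᵢ| + Σwᵢ|y−yᵢ|, so x and y are optimised independently as 1-D weighted medians.
Total weight W = 766; half = 383.
x-coordinate, sorted with cumulative weight:
  x=2 (P, w=50) cum 50
  x=3 (Q, w=200) cum 250
  x=9 (T, w=5) cum 255
  x=13 (U, w=11) cum 266
  x=14 (V, w=100) cum 366
  x=19 (R, w=100) cum 466  ← median
  x=22 (S, w=300) cum 766
⇒ x* = 19
y-coordinate, sorted with cumulative weight:
  y=1 (R, w=100) cum 100
  y=1 (T, w=5) cum 105
  y=2 (P, w=50) cum 155
  y=2 (V, w=100) cum 255
  y=7 (U, w=11) cum 266
  y=10 (S, w=300) cum 566  ← median
  y=25 (Q, w=200) cum 766
⇒ y* = 10

(19, 10)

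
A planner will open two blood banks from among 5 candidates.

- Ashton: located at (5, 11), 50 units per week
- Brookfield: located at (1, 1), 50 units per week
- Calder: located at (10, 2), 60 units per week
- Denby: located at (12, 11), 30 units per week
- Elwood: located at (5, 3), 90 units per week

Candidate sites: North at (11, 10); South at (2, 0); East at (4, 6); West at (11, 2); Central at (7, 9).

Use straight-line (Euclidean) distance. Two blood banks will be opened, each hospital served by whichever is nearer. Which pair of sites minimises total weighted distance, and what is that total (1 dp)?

Evaluate every pair (each demand assigned to the nearer of the two):
  {East, West}: total = 1162.8
  {South, Central}: total = 1212.5
  {North, South}: total = 1282.8
  {North, East}: total = 1306.2
  {East, Central}: total = 1311.8
  {South, West}: total = 1325.0
  {South, East}: total = 1326.0
  {West, Central}: total = 1410.4
  {North, West}: total = 1456.5
  {North, Central}: total = 1710.0
Best pair: {East, West} with total 1162.8.

{East, West}, total 1162.8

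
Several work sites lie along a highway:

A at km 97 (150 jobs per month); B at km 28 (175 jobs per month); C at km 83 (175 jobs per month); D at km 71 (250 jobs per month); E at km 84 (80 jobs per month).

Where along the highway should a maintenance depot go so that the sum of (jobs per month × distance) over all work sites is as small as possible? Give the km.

For a sum of weighted absolute distances on a line, the optimum is the weighted median (not the mean). Total weight W = 830; half-weight = 415.
Sort by position and accumulate weight:
  km 28 (B, w=175) → cum 175
  km 71 (D, w=250) → cum 425  ≥ 415 → median here
  km 83 (C, w=175) → cum 600
  km 84 (E, w=80) → cum 680
  km 97 (A, w=150) → cum 830
Optimal location: km 71.

x = 71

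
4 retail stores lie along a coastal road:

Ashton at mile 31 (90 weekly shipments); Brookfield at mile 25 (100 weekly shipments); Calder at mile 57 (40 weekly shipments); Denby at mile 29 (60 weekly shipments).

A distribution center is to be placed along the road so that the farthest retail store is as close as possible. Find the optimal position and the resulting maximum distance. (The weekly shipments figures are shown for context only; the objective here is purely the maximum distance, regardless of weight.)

The 1-center on a line is the midpoint of the two extreme points: leftmost at 25, rightmost at 57.
Optimal location = (25 + 57)/2 = 41; maximum distance = (57 − 25)/2 = 16.

location 41, max distance 16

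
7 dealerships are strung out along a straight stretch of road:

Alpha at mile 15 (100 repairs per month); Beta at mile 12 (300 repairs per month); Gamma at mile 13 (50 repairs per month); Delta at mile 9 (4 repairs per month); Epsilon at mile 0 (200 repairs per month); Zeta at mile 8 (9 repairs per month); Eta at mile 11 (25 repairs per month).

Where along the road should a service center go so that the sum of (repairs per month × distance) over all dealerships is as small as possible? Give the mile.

For a sum of weighted absolute distances on a line, the optimum is the weighted median (not the mean). Total weight W = 688; half-weight = 344.
Sort by position and accumulate weight:
  mile 0 (Epsilon, w=200) → cum 200
  mile 8 (Zeta, w=9) → cum 209
  mile 9 (Delta, w=4) → cum 213
  mile 11 (Eta, w=25) → cum 238
  mile 12 (Beta, w=300) → cum 538  ≥ 344 → median here
  mile 13 (Gamma, w=50) → cum 588
  mile 15 (Alpha, w=100) → cum 688
Optimal location: mile 12.

x = 12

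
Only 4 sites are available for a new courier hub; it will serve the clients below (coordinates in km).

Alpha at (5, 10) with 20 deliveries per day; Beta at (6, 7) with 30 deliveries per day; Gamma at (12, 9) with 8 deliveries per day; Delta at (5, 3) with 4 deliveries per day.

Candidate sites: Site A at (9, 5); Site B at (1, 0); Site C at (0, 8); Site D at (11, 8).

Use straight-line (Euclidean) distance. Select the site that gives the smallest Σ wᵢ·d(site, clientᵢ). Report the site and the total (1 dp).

Total weighted distance at each candidate:
  Site A (9, 5): total = 294.1
  Site B (1, 0): total = 607.2
  Site C (0, 8): total = 414.8
  Site D (11, 8): total = 322.0
Minimum is at Site A with total 294.1 km.

Site A, total 294.1 km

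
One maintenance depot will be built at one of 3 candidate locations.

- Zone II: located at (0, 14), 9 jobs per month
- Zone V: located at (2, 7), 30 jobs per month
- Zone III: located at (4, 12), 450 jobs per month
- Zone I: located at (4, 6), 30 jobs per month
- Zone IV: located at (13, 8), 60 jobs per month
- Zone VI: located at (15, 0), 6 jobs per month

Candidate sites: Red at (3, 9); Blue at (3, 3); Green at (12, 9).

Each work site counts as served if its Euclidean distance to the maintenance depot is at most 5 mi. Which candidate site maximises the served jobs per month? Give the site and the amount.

Red, covering 510

Coverage radius r = 5 mi; a point is covered iff (Δx)²+(Δy)² ≤ 5² = 25.
  Red (3, 9): covers {Zone V, Zone III, Zone I} → 510
  Blue (3, 3): covers {Zone V, Zone I} → 60
  Green (12, 9): covers {Zone IV} → 60
Maximum coverage at Red: 510 jobs per month.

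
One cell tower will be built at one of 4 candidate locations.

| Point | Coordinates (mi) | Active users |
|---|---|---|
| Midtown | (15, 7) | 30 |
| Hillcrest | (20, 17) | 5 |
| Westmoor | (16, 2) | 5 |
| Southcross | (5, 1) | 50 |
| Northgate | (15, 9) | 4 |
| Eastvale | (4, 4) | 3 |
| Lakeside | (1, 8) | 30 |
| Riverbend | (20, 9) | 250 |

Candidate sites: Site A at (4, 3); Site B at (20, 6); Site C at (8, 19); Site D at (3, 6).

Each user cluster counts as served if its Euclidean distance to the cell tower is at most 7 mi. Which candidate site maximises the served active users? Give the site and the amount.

Coverage radius r = 7 mi; a point is covered iff (Δx)²+(Δy)² ≤ 7² = 49.
  Site A (4, 3): covers {Southcross, Eastvale, Lakeside} → 83
  Site B (20, 6): covers {Midtown, Westmoor, Northgate, Riverbend} → 289
  Site C (8, 19): covers {none} → 0
  Site D (3, 6): covers {Southcross, Eastvale, Lakeside} → 83
Maximum coverage at Site B: 289 active users.

Site B, covering 289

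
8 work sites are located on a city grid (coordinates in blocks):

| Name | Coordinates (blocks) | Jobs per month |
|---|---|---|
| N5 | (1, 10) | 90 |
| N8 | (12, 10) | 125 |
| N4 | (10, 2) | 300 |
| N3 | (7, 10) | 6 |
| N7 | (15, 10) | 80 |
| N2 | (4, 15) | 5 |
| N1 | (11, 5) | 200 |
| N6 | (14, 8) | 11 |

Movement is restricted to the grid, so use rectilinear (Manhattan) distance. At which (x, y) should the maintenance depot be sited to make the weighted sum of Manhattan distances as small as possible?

(11, 5)

Manhattan distance separates: Σwᵢ(|x−xᵢ|+|y−yᵢ|) = Σwᵢ|x−xᵢ| + Σwᵢ|y−yᵢ|, so x and y are optimised independently as 1-D weighted medians.
Total weight W = 817; half = 408.5.
x-coordinate, sorted with cumulative weight:
  x=1 (N5, w=90) cum 90
  x=4 (N2, w=5) cum 95
  x=7 (N3, w=6) cum 101
  x=10 (N4, w=300) cum 401
  x=11 (N1, w=200) cum 601  ← median
  x=12 (N8, w=125) cum 726
  x=14 (N6, w=11) cum 737
  x=15 (N7, w=80) cum 817
⇒ x* = 11
y-coordinate, sorted with cumulative weight:
  y=2 (N4, w=300) cum 300
  y=5 (N1, w=200) cum 500  ← median
  y=8 (N6, w=11) cum 511
  y=10 (N5, w=90) cum 601
  y=10 (N8, w=125) cum 726
  y=10 (N3, w=6) cum 732
  y=10 (N7, w=80) cum 812
  y=15 (N2, w=5) cum 817
⇒ y* = 5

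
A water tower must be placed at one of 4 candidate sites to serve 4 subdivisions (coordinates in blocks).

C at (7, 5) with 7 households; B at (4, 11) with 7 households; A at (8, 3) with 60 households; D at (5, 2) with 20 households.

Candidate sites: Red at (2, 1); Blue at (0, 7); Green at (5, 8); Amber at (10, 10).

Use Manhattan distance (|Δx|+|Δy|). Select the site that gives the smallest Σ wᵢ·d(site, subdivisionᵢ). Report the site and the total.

Total weighted distance at each candidate:
  Red (2, 1): total = 707
  Blue (0, 7): total = 1039
  Green (5, 8): total = 663
  Amber (10, 10): total = 905
Minimum is at Green with total 663 blocks.

Green, total 663 blocks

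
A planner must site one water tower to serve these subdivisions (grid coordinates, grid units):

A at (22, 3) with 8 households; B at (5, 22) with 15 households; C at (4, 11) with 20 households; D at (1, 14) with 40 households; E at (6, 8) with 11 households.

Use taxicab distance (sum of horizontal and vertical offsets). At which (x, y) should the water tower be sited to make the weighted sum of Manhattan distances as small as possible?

(4, 14)

Manhattan distance separates: Σwᵢ(|x−xᵢ|+|y−yᵢ|) = Σwᵢ|x−xᵢ| + Σwᵢ|y−yᵢ|, so x and y are optimised independently as 1-D weighted medians.
Total weight W = 94; half = 47.
x-coordinate, sorted with cumulative weight:
  x=1 (D, w=40) cum 40
  x=4 (C, w=20) cum 60  ← median
  x=5 (B, w=15) cum 75
  x=6 (E, w=11) cum 86
  x=22 (A, w=8) cum 94
⇒ x* = 4
y-coordinate, sorted with cumulative weight:
  y=3 (A, w=8) cum 8
  y=8 (E, w=11) cum 19
  y=11 (C, w=20) cum 39
  y=14 (D, w=40) cum 79  ← median
  y=22 (B, w=15) cum 94
⇒ y* = 14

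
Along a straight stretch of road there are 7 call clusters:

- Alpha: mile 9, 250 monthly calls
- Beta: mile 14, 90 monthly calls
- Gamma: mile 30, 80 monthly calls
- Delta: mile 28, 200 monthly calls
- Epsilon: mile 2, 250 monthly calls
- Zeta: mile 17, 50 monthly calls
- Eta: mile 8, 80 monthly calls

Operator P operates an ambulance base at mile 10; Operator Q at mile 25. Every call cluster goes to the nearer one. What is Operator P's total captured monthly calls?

720

The indifferent point is the midpoint (10+25)/2 = 17.5; call clusters left of it (closer to Operator P at 10) go to Operator P, those right go to Operator Q.
  Epsilon at 2 (w=250) → Operator P
  Eta at 8 (w=80) → Operator P
  Alpha at 9 (w=250) → Operator P
  Beta at 14 (w=90) → Operator P
  Zeta at 17 (w=50) → Operator P
  Delta at 28 (w=200) → Operator Q
  Gamma at 30 (w=80) → Operator Q
Operator P captures 720; Operator Q captures 280.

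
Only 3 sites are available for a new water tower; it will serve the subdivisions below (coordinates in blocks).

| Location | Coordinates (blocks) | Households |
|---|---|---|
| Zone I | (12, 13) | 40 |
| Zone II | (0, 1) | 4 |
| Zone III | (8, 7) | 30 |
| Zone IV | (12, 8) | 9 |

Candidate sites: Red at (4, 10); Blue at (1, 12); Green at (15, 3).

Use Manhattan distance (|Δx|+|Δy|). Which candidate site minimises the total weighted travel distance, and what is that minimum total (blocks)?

Red, total 792 blocks

Total weighted distance at each candidate:
  Red (4, 10): total = 792
  Blue (1, 12): total = 1023
  Green (15, 3): total = 990
Minimum is at Red with total 792 blocks.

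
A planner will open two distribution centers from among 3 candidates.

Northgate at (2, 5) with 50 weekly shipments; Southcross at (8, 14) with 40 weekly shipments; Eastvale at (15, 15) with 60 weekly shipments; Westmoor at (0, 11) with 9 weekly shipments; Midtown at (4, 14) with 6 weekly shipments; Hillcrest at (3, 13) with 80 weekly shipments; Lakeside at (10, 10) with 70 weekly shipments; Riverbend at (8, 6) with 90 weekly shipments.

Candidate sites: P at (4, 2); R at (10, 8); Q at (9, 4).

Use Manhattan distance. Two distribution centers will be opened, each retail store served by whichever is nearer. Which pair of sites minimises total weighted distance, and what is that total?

{P, R}, total 2939

Evaluate every pair (each demand assigned to the nearer of the two):
  {P, R}: total = 2939
  {R, Q}: total = 2999
  {P, Q}: total = 3619
Best pair: {P, R} with total 2939.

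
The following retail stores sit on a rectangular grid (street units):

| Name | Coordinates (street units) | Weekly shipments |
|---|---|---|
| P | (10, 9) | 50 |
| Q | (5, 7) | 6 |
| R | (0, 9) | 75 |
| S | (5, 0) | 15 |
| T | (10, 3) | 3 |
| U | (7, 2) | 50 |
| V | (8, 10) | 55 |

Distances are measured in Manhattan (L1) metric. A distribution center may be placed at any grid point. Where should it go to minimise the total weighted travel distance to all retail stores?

Manhattan distance separates: Σwᵢ(|x−xᵢ|+|y−yᵢ|) = Σwᵢ|x−xᵢ| + Σwᵢ|y−yᵢ|, so x and y are optimised independently as 1-D weighted medians.
Total weight W = 254; half = 127.
x-coordinate, sorted with cumulative weight:
  x=0 (R, w=75) cum 75
  x=5 (Q, w=6) cum 81
  x=5 (S, w=15) cum 96
  x=7 (U, w=50) cum 146  ← median
  x=8 (V, w=55) cum 201
  x=10 (P, w=50) cum 251
  x=10 (T, w=3) cum 254
⇒ x* = 7
y-coordinate, sorted with cumulative weight:
  y=0 (S, w=15) cum 15
  y=2 (U, w=50) cum 65
  y=3 (T, w=3) cum 68
  y=7 (Q, w=6) cum 74
  y=9 (P, w=50) cum 124
  y=9 (R, w=75) cum 199  ← median
  y=10 (V, w=55) cum 254
⇒ y* = 9

(7, 9)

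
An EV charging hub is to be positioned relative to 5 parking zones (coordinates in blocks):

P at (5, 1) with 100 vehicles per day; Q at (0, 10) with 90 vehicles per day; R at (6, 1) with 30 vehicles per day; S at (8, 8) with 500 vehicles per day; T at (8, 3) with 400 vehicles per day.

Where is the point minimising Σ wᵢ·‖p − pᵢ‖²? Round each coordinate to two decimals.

The minimiser of Σwᵢ‖p−pᵢ‖² is the weighted centroid p* = (Σwᵢpᵢ)/(Σwᵢ).
Σwᵢ = 1120.
Σwᵢxᵢ = 100·5 + 90·0 + 30·6 + 500·8 + 400·8 = 7880.
Σwᵢyᵢ = 100·1 + 90·10 + 30·1 + 500·8 + 400·3 = 6230.
x* = 7880/1120 = 7.04, y* = 6230/1120 = 5.56.

(7.04, 5.56)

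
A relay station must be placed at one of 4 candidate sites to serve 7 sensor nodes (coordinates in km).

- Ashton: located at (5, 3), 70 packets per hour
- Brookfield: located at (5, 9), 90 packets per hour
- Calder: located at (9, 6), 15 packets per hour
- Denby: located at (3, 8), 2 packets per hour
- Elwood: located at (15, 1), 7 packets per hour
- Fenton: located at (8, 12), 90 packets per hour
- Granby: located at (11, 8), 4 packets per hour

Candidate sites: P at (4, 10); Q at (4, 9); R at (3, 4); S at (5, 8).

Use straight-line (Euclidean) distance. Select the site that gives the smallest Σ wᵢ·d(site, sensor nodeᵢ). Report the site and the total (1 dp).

S, total 1070.5 km

Total weighted distance at each candidate:
  P (4, 10): total = 1253.9
  Q (4, 9): total = 1179.6
  R (3, 4): total = 1715.5
  S (5, 8): total = 1070.5
Minimum is at S with total 1070.5 km.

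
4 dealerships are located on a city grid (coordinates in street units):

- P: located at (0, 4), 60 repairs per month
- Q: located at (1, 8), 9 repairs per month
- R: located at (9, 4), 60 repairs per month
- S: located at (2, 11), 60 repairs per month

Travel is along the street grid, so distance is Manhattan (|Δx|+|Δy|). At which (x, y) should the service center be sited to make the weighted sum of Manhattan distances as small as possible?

(2, 4)

Manhattan distance separates: Σwᵢ(|x−xᵢ|+|y−yᵢ|) = Σwᵢ|x−xᵢ| + Σwᵢ|y−yᵢ|, so x and y are optimised independently as 1-D weighted medians.
Total weight W = 189; half = 94.5.
x-coordinate, sorted with cumulative weight:
  x=0 (P, w=60) cum 60
  x=1 (Q, w=9) cum 69
  x=2 (S, w=60) cum 129  ← median
  x=9 (R, w=60) cum 189
⇒ x* = 2
y-coordinate, sorted with cumulative weight:
  y=4 (P, w=60) cum 60
  y=4 (R, w=60) cum 120  ← median
  y=8 (Q, w=9) cum 129
  y=11 (S, w=60) cum 189
⇒ y* = 4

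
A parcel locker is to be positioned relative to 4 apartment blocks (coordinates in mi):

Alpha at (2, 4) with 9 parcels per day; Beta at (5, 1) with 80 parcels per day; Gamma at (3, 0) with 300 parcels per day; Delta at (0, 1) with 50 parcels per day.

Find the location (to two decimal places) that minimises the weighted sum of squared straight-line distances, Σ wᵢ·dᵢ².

(3.00, 0.38)

The minimiser of Σwᵢ‖p−pᵢ‖² is the weighted centroid p* = (Σwᵢpᵢ)/(Σwᵢ).
Σwᵢ = 439.
Σwᵢxᵢ = 9·2 + 80·5 + 300·3 + 50·0 = 1318.
Σwᵢyᵢ = 9·4 + 80·1 + 300·0 + 50·1 = 166.
x* = 1318/439 = 3.00, y* = 166/439 = 0.38.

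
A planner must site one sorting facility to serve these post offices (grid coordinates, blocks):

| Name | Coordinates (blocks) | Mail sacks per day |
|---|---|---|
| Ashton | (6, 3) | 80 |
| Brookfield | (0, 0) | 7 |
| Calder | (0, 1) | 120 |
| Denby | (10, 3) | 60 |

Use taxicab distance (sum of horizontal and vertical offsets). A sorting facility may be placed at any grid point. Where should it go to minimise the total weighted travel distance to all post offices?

Manhattan distance separates: Σwᵢ(|x−xᵢ|+|y−yᵢ|) = Σwᵢ|x−xᵢ| + Σwᵢ|y−yᵢ|, so x and y are optimised independently as 1-D weighted medians.
Total weight W = 267; half = 133.5.
x-coordinate, sorted with cumulative weight:
  x=0 (Brookfield, w=7) cum 7
  x=0 (Calder, w=120) cum 127
  x=6 (Ashton, w=80) cum 207  ← median
  x=10 (Denby, w=60) cum 267
⇒ x* = 6
y-coordinate, sorted with cumulative weight:
  y=0 (Brookfield, w=7) cum 7
  y=1 (Calder, w=120) cum 127
  y=3 (Ashton, w=80) cum 207  ← median
  y=3 (Denby, w=60) cum 267
⇒ y* = 3

(6, 3)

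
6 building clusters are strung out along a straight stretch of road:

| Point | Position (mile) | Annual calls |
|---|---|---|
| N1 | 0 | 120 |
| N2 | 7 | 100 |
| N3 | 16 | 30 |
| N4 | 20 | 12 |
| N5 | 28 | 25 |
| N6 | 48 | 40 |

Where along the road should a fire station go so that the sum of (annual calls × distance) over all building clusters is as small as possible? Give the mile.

For a sum of weighted absolute distances on a line, the optimum is the weighted median (not the mean). Total weight W = 327; half-weight = 163.5.
Sort by position and accumulate weight:
  mile 0 (N1, w=120) → cum 120
  mile 7 (N2, w=100) → cum 220  ≥ 163.5 → median here
  mile 16 (N3, w=30) → cum 250
  mile 20 (N4, w=12) → cum 262
  mile 28 (N5, w=25) → cum 287
  mile 48 (N6, w=40) → cum 327
Optimal location: mile 7.

x = 7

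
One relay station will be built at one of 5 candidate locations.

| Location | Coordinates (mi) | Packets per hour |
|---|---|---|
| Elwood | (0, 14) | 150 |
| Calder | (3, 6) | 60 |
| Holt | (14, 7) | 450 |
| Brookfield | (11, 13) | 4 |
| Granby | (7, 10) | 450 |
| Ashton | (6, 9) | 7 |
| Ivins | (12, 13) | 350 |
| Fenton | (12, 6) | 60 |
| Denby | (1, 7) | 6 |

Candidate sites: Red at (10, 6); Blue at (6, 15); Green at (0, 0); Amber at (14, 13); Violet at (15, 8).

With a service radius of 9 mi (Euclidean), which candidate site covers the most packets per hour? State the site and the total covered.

Coverage radius r = 9 mi; a point is covered iff (Δx)²+(Δy)² ≤ 9² = 81.
  Red (10, 6): covers {Calder, Holt, Brookfield, Granby, Ashton, Ivins, Fenton} → 1381
  Blue (6, 15): covers {Elwood, Brookfield, Granby, Ashton, Ivins} → 961
  Green (0, 0): covers {Calder, Denby} → 66
  Amber (14, 13): covers {Holt, Brookfield, Granby, Ashton, Ivins, Fenton} → 1321
  Violet (15, 8): covers {Holt, Brookfield, Granby, Ivins, Fenton} → 1314
Maximum coverage at Red: 1381 packets per hour.

Red, covering 1381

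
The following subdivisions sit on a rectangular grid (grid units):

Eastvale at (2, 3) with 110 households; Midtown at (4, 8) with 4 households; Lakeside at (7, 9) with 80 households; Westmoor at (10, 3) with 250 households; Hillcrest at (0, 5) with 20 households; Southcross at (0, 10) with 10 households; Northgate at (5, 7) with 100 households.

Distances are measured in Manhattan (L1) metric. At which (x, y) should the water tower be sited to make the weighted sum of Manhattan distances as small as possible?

(7, 3)

Manhattan distance separates: Σwᵢ(|x−xᵢ|+|y−yᵢ|) = Σwᵢ|x−xᵢ| + Σwᵢ|y−yᵢ|, so x and y are optimised independently as 1-D weighted medians.
Total weight W = 574; half = 287.
x-coordinate, sorted with cumulative weight:
  x=0 (Hillcrest, w=20) cum 20
  x=0 (Southcross, w=10) cum 30
  x=2 (Eastvale, w=110) cum 140
  x=4 (Midtown, w=4) cum 144
  x=5 (Northgate, w=100) cum 244
  x=7 (Lakeside, w=80) cum 324  ← median
  x=10 (Westmoor, w=250) cum 574
⇒ x* = 7
y-coordinate, sorted with cumulative weight:
  y=3 (Eastvale, w=110) cum 110
  y=3 (Westmoor, w=250) cum 360  ← median
  y=5 (Hillcrest, w=20) cum 380
  y=7 (Northgate, w=100) cum 480
  y=8 (Midtown, w=4) cum 484
  y=9 (Lakeside, w=80) cum 564
  y=10 (Southcross, w=10) cum 574
⇒ y* = 3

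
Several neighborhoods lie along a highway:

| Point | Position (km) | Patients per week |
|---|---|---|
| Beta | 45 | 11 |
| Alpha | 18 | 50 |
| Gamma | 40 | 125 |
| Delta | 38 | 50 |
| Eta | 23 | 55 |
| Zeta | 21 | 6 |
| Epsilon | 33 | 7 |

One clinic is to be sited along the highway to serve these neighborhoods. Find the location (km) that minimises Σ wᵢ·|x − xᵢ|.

x = 38

For a sum of weighted absolute distances on a line, the optimum is the weighted median (not the mean). Total weight W = 304; half-weight = 152.
Sort by position and accumulate weight:
  km 18 (Alpha, w=50) → cum 50
  km 21 (Zeta, w=6) → cum 56
  km 23 (Eta, w=55) → cum 111
  km 33 (Epsilon, w=7) → cum 118
  km 38 (Delta, w=50) → cum 168  ≥ 152 → median here
  km 40 (Gamma, w=125) → cum 293
  km 45 (Beta, w=11) → cum 304
Optimal location: km 38.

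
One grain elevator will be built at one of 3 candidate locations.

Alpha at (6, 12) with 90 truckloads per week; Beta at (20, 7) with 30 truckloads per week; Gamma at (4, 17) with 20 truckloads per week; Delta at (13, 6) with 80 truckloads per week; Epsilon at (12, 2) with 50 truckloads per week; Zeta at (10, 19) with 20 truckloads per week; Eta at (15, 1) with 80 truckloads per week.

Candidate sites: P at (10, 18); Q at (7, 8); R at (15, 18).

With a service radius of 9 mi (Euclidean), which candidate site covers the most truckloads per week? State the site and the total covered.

Coverage radius r = 9 mi; a point is covered iff (Δx)²+(Δy)² ≤ 9² = 81.
  P (10, 18): covers {Alpha, Gamma, Zeta} → 130
  Q (7, 8): covers {Alpha, Delta, Epsilon} → 220
  R (15, 18): covers {Zeta} → 20
Maximum coverage at Q: 220 truckloads per week.

Q, covering 220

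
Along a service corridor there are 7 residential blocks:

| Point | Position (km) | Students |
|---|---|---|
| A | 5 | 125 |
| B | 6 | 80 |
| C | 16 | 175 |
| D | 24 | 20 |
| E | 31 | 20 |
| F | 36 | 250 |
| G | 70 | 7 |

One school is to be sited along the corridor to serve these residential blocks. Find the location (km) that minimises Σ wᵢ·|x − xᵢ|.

x = 16

For a sum of weighted absolute distances on a line, the optimum is the weighted median (not the mean). Total weight W = 677; half-weight = 338.5.
Sort by position and accumulate weight:
  km 5 (A, w=125) → cum 125
  km 6 (B, w=80) → cum 205
  km 16 (C, w=175) → cum 380  ≥ 338.5 → median here
  km 24 (D, w=20) → cum 400
  km 31 (E, w=20) → cum 420
  km 36 (F, w=250) → cum 670
  km 70 (G, w=7) → cum 677
Optimal location: km 16.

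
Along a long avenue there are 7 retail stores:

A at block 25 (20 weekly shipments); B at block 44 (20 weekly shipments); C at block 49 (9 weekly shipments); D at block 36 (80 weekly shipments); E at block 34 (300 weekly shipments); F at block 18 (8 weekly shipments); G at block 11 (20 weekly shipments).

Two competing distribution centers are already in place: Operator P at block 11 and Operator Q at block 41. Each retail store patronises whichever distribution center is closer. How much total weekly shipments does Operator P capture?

48

The indifferent point is the midpoint (11+41)/2 = 26; retail stores left of it (closer to Operator P at 11) go to Operator P, those right go to Operator Q.
  G at 11 (w=20) → Operator P
  F at 18 (w=8) → Operator P
  A at 25 (w=20) → Operator P
  E at 34 (w=300) → Operator Q
  D at 36 (w=80) → Operator Q
  B at 44 (w=20) → Operator Q
  C at 49 (w=9) → Operator Q
Operator P captures 48; Operator Q captures 409.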